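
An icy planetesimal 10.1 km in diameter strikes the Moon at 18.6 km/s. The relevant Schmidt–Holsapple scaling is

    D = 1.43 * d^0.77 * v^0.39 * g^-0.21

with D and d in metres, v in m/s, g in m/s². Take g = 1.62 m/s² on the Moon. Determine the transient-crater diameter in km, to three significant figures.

In SI units: d = 10100 m, v = 18600 m/s.
d^0.77 = 10100^0.77 = 1212
v^0.39 = 18600^0.39 = 46.25
g^-0.21 = 1.62^-0.21 = 0.9037
D = 1.43 × 1212 × 46.25 × 0.9037 = 72439 m
   = 72.44 km

D ≈ 72.4 km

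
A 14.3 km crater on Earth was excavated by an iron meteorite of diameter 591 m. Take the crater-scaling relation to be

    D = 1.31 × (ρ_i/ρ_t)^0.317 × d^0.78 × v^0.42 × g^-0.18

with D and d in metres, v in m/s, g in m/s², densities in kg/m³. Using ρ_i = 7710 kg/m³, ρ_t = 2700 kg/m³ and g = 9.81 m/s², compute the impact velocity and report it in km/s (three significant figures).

Rearranging for v: v = [D / (1.31 · (7710/2700)^0.317 · 591^0.78 · 9.81^-0.18)]^(1/0.42).
D = 14300 m.
(7710/2700)^0.317 = 1.395
591^0.78 = 145.2
9.81^-0.18 = 0.6630
Denominator = 1.31 × 1.395 × 145.2 × 0.6630 = 175.9
D / 175.9 = 14300 / 175.9 = 81.30
v = 81.30^(1/0.42) = 81.30^2.381 = 35312 m/s

v ≈ 35.3 km/s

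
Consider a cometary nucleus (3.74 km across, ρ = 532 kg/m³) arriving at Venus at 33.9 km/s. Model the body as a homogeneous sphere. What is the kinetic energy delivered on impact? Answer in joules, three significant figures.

E ≈ 8.37 × 10^21 J

d = 3740 m; v = 33900 m/s.
Mass m = (π/6) ρ d³ = (π/6) × 532 × (3740)³ = 1.457 × 10^13 kg
E = ½ m v² = 0.5 × 1.457 × 10^13 × (33900)² = 8.372 × 10^21 J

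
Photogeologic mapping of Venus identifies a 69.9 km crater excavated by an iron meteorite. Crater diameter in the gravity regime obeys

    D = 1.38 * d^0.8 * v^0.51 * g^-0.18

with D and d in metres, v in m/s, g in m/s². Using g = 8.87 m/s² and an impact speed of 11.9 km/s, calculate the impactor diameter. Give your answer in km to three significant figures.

Rearranging for d: d = [D / (1.38 · 11900^0.51 · 8.87^-0.18)]^(1/0.8).
D = 69900 m.
11900^0.51 = 119.8
8.87^-0.18 = 0.6751
Denominator = 1.38 × 119.8 × 0.6751 = 111.6
D / 111.6 = 69900 / 111.6 = 626.3
d = 626.3^(1/0.8) = 626.3^1.25 = 3133 m

d ≈ 3.13 km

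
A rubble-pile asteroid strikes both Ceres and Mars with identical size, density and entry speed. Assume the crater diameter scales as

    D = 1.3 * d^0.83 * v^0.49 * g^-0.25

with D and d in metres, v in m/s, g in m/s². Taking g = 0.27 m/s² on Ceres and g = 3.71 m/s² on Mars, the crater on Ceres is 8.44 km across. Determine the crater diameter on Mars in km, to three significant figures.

D ≈ 4.38 km

All impactor-dependent factors cancel in the ratio, leaving D_Mars/D_Ceres = (g_Mars/g_Ceres)^-0.25.
(3.71/0.27)^-0.25 = 13.74^-0.25 = 0.5194
D_Mars = 0.5194 × 8.44 km = 4.38 km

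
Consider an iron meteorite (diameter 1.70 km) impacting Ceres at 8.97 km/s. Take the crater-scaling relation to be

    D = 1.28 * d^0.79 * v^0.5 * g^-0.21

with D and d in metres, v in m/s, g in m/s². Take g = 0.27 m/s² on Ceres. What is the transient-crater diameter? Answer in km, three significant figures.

In SI units: d = 1700 m, v = 8970 m/s.
d^0.79 = 1700^0.79 = 356.5
v^0.5 = 8970^0.5 = 94.71
g^-0.21 = 0.27^-0.21 = 1.316
D = 1.28 × 356.5 × 94.71 × 1.316 = 56875 m
   = 56.87 km

D ≈ 56.9 km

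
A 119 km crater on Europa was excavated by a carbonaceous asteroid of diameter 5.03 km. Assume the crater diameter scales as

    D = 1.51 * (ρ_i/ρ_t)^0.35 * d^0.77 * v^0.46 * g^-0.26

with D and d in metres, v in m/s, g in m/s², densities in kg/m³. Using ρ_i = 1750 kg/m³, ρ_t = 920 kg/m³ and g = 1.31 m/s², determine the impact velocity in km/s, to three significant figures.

Rearranging for v: v = [D / (1.51 · (1750/920)^0.35 · 5030^0.77 · 1.31^-0.26)]^(1/0.46).
D = 119000 m.
(1750/920)^0.35 = 1.252
5030^0.77 = 708.3
1.31^-0.26 = 0.9322
Denominator = 1.51 × 1.252 × 708.3 × 0.9322 = 1248
D / 1248 = 119000 / 1248 = 95.35
v = 95.35^(1/0.46) = 95.35^2.1739 = 20084 m/s

v ≈ 20.1 km/s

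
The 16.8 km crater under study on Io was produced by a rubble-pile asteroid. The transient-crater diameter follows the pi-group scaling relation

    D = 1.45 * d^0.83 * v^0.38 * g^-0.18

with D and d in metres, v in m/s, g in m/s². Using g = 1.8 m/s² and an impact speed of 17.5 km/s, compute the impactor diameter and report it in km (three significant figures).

Rearranging for d: d = [D / (1.45 · 17500^0.38 · 1.8^-0.18)]^(1/0.83).
D = 16800 m.
17500^0.38 = 40.96
1.8^-0.18 = 0.8996
Denominator = 1.45 × 40.96 × 0.8996 = 53.43
D / 53.43 = 16800 / 53.43 = 314.4
d = 314.4^(1/0.83) = 314.4^1.2048 = 1021 m

d ≈ 1.02 km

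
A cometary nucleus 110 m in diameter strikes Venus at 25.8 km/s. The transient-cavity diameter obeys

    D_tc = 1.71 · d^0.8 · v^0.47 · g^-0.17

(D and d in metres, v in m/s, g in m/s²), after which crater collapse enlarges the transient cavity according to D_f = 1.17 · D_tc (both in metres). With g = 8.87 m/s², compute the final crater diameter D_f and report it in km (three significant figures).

v = 25800 m/s.
d^0.8 = 110^0.8 = 42.96
v^0.47 = 25800^0.47 = 118.4
g^-0.17 = 8.87^-0.17 = 0.6900
D_tc = 1.71 × 42.96 × 118.4 × 0.6900 = 6002 m
D_f = 1.17 × 6002 = 7022 m
     = 7.022 km

D_f ≈ 7.02 km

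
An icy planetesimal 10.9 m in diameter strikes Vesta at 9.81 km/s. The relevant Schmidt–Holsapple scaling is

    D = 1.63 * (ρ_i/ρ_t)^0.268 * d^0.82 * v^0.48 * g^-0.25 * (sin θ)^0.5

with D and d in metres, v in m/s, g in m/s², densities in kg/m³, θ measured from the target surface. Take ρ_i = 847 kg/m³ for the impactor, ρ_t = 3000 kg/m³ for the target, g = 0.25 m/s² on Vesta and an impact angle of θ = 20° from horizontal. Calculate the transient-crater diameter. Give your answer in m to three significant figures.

In SI units: v = 9810 m/s.
(ρ_i/ρ_t)^0.268 = (847/3000)^0.268 = 0.7125
d^0.82 = 10.9^0.82 = 7.091
v^0.48 = 9810^0.48 = 82.41
g^-0.25 = 0.25^-0.25 = 1.414
(sin 20°)^0.5 = 0.3420^0.5 = 0.5848
D = 1.63 × 0.7125 × 7.091 × 82.41 × 1.414 × 0.5848 = 561.2 m

D ≈ 561 m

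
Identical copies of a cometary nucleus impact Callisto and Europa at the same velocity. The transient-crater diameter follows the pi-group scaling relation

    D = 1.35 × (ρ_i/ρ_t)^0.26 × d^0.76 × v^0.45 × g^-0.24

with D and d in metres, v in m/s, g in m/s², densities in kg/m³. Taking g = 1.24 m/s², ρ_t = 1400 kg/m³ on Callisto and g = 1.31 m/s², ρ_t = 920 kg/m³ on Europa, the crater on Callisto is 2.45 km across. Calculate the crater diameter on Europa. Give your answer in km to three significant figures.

D ≈ 2.70 km

The impactor-only factors (d, v, ρ_i) cancel in the ratio, leaving D_Europa/D_Callisto = (g_Europa/g_Callisto)^-0.24 · (ρ_t,Callisto/ρ_t,Europa)^0.26.
(1.31/1.24)^-0.24 = 1.056^-0.24 = 0.9870
(1400/920)^0.26 = 1.522^0.26 = 1.115
Ratio = 0.9870 × 1.115 = 1.101
D_Europa = 1.101 × 2.45 km = 2.70 km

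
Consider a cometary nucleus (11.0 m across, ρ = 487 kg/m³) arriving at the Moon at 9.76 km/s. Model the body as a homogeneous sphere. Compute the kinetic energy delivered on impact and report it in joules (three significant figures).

E ≈ 1.62 × 10^13 J

v = 9760 m/s.
Mass m = (π/6) ρ d³ = (π/6) × 487 × (11)³ = 3.394 × 10^5 kg
E = ½ m v² = 0.5 × 3.394 × 10^5 × (9760)² = 1.617 × 10^13 J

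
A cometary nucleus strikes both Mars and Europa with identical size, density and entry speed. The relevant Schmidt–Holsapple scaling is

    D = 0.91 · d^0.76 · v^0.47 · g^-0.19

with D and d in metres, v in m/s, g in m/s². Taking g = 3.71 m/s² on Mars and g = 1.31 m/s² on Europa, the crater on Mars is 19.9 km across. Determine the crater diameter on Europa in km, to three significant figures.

D ≈ 24.3 km

All impactor-dependent factors cancel in the ratio, leaving D_Europa/D_Mars = (g_Europa/g_Mars)^-0.19.
(1.31/3.71)^-0.19 = 0.3531^-0.19 = 1.219
D_Europa = 1.219 × 19.9 km = 24.3 km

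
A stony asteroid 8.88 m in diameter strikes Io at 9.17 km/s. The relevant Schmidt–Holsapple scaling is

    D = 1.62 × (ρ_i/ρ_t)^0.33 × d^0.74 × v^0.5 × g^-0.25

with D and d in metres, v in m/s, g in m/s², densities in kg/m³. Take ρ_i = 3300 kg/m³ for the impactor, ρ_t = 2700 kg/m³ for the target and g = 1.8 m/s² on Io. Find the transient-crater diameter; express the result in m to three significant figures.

D ≈ 720 m

In SI units: v = 9170 m/s.
(ρ_i/ρ_t)^0.33 = (3300/2700)^0.33 = 1.068
d^0.74 = 8.88^0.74 = 5.033
v^0.5 = 9170^0.5 = 95.76
g^-0.25 = 1.8^-0.25 = 0.8633
D = 1.62 × 1.068 × 5.033 × 95.76 × 0.8633 = 719.9 m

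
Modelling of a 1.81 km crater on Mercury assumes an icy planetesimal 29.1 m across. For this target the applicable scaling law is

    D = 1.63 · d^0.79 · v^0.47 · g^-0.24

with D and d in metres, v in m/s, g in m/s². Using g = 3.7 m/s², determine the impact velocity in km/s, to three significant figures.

Rearranging for v: v = [D / (1.63 · 29.1^0.79 · 3.7^-0.24)]^(1/0.47).
D = 1810 m.
29.1^0.79 = 14.34
3.7^-0.24 = 0.7305
Denominator = 1.63 × 14.34 × 0.7305 = 17.07
D / 17.07 = 1810 / 17.07 = 106.0
v = 106.0^(1/0.47) = 106.0^2.1277 = 20382 m/s

v ≈ 20.4 km/s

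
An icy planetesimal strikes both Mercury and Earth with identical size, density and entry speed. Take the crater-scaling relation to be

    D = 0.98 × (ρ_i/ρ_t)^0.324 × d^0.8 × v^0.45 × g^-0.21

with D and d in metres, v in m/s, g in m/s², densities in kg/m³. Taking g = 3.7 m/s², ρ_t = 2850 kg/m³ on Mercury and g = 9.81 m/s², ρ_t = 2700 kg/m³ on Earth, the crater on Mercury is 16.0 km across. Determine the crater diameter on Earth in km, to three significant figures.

The impactor-only factors (d, v, ρ_i) cancel in the ratio, leaving D_Earth/D_Mercury = (g_Earth/g_Mercury)^-0.21 · (ρ_t,Mercury/ρ_t,Earth)^0.324.
(9.81/3.7)^-0.21 = 2.651^-0.21 = 0.8149
(2850/2700)^0.324 = 1.056^0.324 = 1.018
Ratio = 0.8149 × 1.018 = 0.8296
D_Earth = 0.8296 × 16.0 km = 13.3 km

D ≈ 13.3 km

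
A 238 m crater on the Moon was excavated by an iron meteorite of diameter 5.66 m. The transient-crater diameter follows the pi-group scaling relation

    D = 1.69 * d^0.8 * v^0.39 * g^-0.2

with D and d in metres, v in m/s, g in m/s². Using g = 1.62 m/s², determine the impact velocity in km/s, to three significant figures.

Rearranging for v: v = [D / (1.69 · 5.66^0.8 · 1.62^-0.2)]^(1/0.39).
5.66^0.8 = 4.002
1.62^-0.2 = 0.9080
Denominator = 1.69 × 4.002 × 0.9080 = 6.141
D / 6.141 = 238 / 6.141 = 38.76
v = 38.76^(1/0.39) = 38.76^2.5641 = 11824 m/s

v ≈ 11.8 km/s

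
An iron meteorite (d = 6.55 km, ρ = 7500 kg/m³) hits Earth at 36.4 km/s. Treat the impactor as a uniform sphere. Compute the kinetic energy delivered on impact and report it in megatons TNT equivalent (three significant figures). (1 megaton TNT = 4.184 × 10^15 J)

d = 6550 m; v = 36400 m/s.
Mass m = (π/6) ρ d³ = (π/6) × 7500 × (6550)³ = 1.104 × 10^15 kg
E = ½ m v² = 0.5 × 1.104 × 10^15 × (36400)² = 7.314 × 10^23 J
   = 7.314 × 10^23 / 4.184×10^15 = 1.748 × 10^8 Mt

E ≈ 1.75 × 10^8 Mt TNT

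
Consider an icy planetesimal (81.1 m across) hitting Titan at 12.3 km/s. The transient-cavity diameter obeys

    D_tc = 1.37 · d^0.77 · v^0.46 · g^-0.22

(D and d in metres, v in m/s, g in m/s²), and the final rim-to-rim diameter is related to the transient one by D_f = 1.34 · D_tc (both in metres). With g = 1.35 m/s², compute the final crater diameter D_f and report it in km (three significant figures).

v = 12300 m/s.
d^0.77 = 81.1^0.77 = 29.51
v^0.46 = 12300^0.46 = 76.10
g^-0.22 = 1.35^-0.22 = 0.9361
D_tc = 1.37 × 29.51 × 76.10 × 0.9361 = 2880 m
D_f = 1.34 × 2880 = 3859 m
     = 3.859 km

D_f ≈ 3.86 km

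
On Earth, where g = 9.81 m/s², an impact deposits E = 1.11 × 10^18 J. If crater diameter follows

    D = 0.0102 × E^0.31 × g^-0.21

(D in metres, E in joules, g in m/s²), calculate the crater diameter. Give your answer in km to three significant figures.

D ≈ 2.48 km

E^0.31 = (1.11 × 10^18)^0.31 = 3.927 × 10^5
g^-0.21 = 9.81^-0.21 = 0.6191
D = 0.0102 × 3.927 × 10^5 × 0.6191 = 2480 m
   = 2.480 km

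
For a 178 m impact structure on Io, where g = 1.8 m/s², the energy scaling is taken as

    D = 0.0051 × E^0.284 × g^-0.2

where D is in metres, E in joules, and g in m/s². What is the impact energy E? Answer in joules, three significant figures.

Rearranging: E = [D / (0.0051 · g^-0.2)]^(1/0.284).
g^-0.2 = 1.8^-0.2 = 0.8891
D / (0.0051 × 0.8891) = 178 / (4.534 × 10^-3) = 3.926 × 10^4
E = (3.926 × 10^4)^3.5211 = 1.499 × 10^16 J

E ≈ 1.50 × 10^16 J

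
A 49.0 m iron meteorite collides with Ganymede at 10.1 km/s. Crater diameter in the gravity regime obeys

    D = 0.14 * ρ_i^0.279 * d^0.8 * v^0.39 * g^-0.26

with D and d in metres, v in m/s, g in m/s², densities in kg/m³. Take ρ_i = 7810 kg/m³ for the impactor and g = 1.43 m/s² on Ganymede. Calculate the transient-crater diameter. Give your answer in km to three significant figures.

In SI units: v = 10100 m/s.
ρ_i^0.279 = 7810^0.279 = 12.19
d^0.8 = 49^0.8 = 22.50
v^0.39 = 10100^0.39 = 36.45
g^-0.26 = 1.43^-0.26 = 0.9112
D = 0.14 × 12.19 × 22.50 × 36.45 × 0.9112 = 1275 m
   = 1.275 km

D ≈ 1.28 km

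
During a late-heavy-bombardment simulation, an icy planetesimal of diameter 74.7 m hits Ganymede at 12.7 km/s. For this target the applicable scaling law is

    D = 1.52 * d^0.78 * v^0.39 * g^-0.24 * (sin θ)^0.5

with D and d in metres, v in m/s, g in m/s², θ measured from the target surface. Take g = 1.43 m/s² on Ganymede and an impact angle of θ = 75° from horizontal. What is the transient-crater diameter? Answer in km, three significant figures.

In SI units: v = 12700 m/s.
d^0.78 = 74.7^0.78 = 28.92
v^0.39 = 12700^0.39 = 39.86
g^-0.24 = 1.43^-0.24 = 0.9177
(sin 75°)^0.5 = 0.9659^0.5 = 0.9828
D = 1.52 × 28.92 × 39.86 × 0.9177 × 0.9828 = 1580 m
   = 1.580 km

D ≈ 1.58 km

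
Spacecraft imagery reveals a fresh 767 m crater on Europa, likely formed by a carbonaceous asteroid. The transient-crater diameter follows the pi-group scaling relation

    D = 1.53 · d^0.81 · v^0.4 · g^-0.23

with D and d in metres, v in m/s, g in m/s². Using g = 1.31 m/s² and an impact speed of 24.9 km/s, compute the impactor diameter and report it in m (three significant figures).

d ≈ 15.7 m

Rearranging for d: d = [D / (1.53 · 24900^0.4 · 1.31^-0.23)]^(1/0.81).
24900^0.4 = 57.34
1.31^-0.23 = 0.9398
Denominator = 1.53 × 57.34 × 0.9398 = 82.45
D / 82.45 = 767 / 82.45 = 9.303
d = 9.303^(1/0.81) = 9.303^1.2346 = 15.70 m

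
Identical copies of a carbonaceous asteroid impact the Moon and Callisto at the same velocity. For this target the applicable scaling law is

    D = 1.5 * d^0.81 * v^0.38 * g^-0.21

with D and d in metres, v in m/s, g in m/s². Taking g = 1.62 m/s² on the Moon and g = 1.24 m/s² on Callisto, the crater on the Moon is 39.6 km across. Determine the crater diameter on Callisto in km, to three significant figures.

D ≈ 41.9 km

All impactor-dependent factors cancel in the ratio, leaving D_Callisto/D_Moon = (g_Callisto/g_Moon)^-0.21.
(1.24/1.62)^-0.21 = 0.7654^-0.21 = 1.058
D_Callisto = 1.058 × 39.6 km = 41.9 km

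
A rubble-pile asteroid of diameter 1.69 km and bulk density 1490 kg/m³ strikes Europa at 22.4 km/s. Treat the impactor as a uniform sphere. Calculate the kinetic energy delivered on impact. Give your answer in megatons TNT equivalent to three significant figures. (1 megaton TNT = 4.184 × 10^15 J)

d = 1690 m; v = 22400 m/s.
Mass m = (π/6) ρ d³ = (π/6) × 1490 × (1690)³ = 3.766 × 10^12 kg
E = ½ m v² = 0.5 × 3.766 × 10^12 × (22400)² = 9.448 × 10^20 J
   = 9.448 × 10^20 / 4.184×10^15 = 2.258 × 10^5 Mt

E ≈ 2.26 × 10^5 Mt TNT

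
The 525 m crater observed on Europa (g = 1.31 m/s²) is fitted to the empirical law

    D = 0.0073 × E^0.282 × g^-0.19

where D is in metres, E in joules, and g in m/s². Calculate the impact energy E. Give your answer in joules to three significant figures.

E ≈ 2.00 × 10^17 J

Rearranging: E = [D / (0.0073 · g^-0.19)]^(1/0.282).
g^-0.19 = 1.31^-0.19 = 0.9500
D / (0.0073 × 0.9500) = 525 / (6.935 × 10^-3) = 7.570 × 10^4
E = (7.570 × 10^4)^3.5461 = 2.003 × 10^17 J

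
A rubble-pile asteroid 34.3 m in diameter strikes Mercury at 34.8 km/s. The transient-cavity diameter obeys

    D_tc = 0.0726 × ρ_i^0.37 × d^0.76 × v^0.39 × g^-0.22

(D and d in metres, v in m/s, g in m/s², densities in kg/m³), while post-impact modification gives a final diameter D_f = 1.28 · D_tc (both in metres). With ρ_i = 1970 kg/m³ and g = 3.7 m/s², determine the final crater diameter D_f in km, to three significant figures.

D_f ≈ 1.00 km

v = 34800 m/s.
ρ_i^0.37 = 1970^0.37 = 16.56
d^0.76 = 34.3^0.76 = 14.68
v^0.39 = 34800^0.39 = 59.05
g^-0.22 = 3.7^-0.22 = 0.7499
D_tc = 0.0726 × 16.56 × 14.68 × 59.05 × 0.7499 = 781.5 m
D_f = 1.28 × 781.5 = 1000 m
     = 1.000 km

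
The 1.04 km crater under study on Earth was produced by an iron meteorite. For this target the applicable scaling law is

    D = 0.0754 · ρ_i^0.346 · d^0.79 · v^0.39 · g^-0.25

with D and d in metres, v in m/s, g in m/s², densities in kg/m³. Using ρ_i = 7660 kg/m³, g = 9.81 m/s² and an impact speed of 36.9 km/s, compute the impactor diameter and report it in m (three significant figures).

d ≈ 39.6 m

Rearranging for d: d = [D / (0.0754 · 7660^0.346 · 36900^0.39 · 9.81^-0.25)]^(1/0.79).
D = 1040 m.
7660^0.346 = 22.08
36900^0.39 = 60.41
9.81^-0.25 = 0.5650
Denominator = 0.0754 × 22.08 × 60.41 × 0.5650 = 56.82
D / 56.82 = 1040 / 56.82 = 18.30
d = 18.30^(1/0.79) = 18.30^1.2658 = 39.63 m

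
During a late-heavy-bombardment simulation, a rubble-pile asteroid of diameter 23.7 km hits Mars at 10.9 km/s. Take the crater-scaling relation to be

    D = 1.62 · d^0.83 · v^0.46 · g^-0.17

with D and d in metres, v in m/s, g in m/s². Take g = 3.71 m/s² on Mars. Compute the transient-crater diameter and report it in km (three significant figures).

In SI units: d = 23700 m, v = 10900 m/s.
d^0.83 = 23700^0.83 = 4276
v^0.46 = 10900^0.46 = 71.98
g^-0.17 = 3.71^-0.17 = 0.8002
D = 1.62 × 4276 × 71.98 × 0.8002 = 3.990 × 10^5 m
   = 399.0 km

D ≈ 399 km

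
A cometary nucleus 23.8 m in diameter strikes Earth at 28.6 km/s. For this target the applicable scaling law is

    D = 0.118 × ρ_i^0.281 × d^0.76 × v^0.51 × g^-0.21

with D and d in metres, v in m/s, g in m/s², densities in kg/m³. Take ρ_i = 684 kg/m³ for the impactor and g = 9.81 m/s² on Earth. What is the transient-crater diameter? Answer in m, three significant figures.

D ≈ 953 m

In SI units: v = 28600 m/s.
ρ_i^0.281 = 684^0.281 = 6.261
d^0.76 = 23.8^0.76 = 11.12
v^0.51 = 28600^0.51 = 187.4
g^-0.21 = 9.81^-0.21 = 0.6191
D = 0.118 × 6.261 × 11.12 × 187.4 × 0.6191 = 953.1 m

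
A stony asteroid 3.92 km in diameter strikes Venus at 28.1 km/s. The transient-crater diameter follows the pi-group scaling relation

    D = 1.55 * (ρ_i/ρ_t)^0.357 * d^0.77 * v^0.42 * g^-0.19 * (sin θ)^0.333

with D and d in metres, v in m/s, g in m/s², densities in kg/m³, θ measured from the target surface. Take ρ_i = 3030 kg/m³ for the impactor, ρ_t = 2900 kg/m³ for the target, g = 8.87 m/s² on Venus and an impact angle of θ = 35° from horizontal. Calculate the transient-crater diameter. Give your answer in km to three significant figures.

D ≈ 37.3 km

In SI units: d = 3920 m, v = 28100 m/s.
(ρ_i/ρ_t)^0.357 = (3030/2900)^0.357 = 1.016
d^0.77 = 3920^0.77 = 584.6
v^0.42 = 28100^0.42 = 73.87
g^-0.19 = 8.87^-0.19 = 0.6605
(sin 35°)^0.333 = 0.5736^0.333 = 0.8310
D = 1.55 × 1.016 × 584.6 × 73.87 × 0.6605 × 0.8310 = 37327 m
   = 37.33 km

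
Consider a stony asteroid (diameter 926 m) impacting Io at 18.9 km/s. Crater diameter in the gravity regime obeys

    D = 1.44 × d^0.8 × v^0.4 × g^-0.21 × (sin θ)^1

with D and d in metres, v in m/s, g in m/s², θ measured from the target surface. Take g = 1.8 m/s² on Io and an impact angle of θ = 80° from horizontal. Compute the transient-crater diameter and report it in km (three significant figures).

D ≈ 15.2 km

In SI units: v = 18900 m/s.
d^0.8 = 926^0.8 = 236.2
v^0.4 = 18900^0.4 = 51.36
g^-0.21 = 1.8^-0.21 = 0.8839
(sin 80°)^1 = 0.9848^1 = 0.9848
D = 1.44 × 236.2 × 51.36 × 0.8839 × 0.9848 = 15206 m
   = 15.21 km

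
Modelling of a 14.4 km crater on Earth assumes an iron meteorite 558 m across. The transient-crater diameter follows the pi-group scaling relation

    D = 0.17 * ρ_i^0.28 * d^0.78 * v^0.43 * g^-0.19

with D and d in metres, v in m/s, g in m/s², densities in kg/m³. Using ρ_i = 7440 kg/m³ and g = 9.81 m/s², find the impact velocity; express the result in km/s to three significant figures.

v ≈ 24.8 km/s

Rearranging for v: v = [D / (0.17 · 7440^0.28 · 558^0.78 · 9.81^-0.19)]^(1/0.43).
D = 14400 m.
7440^0.28 = 12.14
558^0.78 = 138.8
9.81^-0.19 = 0.6480
Denominator = 0.17 × 12.14 × 138.8 × 0.6480 = 185.6
D / 185.6 = 14400 / 185.6 = 77.59
v = 77.59^(1/0.43) = 77.59^2.3256 = 24827 m/s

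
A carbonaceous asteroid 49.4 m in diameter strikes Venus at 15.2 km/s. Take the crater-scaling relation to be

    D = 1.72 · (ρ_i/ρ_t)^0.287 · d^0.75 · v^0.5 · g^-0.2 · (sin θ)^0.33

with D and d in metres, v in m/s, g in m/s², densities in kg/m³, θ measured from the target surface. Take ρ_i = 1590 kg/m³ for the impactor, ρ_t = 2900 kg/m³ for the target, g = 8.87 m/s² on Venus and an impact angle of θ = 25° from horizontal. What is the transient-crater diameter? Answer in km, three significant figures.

In SI units: v = 15200 m/s.
(ρ_i/ρ_t)^0.287 = (1590/2900)^0.287 = 0.8416
d^0.75 = 49.4^0.75 = 18.63
v^0.5 = 15200^0.5 = 123.3
g^-0.2 = 8.87^-0.2 = 0.6463
(sin 25°)^0.33 = 0.4226^0.33 = 0.7526
D = 1.72 × 0.8416 × 18.63 × 123.3 × 0.6463 × 0.7526 = 1617 m
   = 1.617 km

D ≈ 1.62 km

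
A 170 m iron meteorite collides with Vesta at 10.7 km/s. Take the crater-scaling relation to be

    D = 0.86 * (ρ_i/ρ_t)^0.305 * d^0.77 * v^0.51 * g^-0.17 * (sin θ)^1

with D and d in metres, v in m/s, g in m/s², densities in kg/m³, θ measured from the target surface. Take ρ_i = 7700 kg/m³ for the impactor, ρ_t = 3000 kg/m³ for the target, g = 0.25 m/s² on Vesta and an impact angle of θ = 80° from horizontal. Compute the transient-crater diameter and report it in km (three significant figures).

D ≈ 8.46 km

In SI units: v = 10700 m/s.
(ρ_i/ρ_t)^0.305 = (7700/3000)^0.305 = 1.333
d^0.77 = 170^0.77 = 52.17
v^0.51 = 10700^0.51 = 113.5
g^-0.17 = 0.25^-0.17 = 1.266
(sin 80°)^1 = 0.9848^1 = 0.9848
D = 0.86 × 1.333 × 52.17 × 113.5 × 1.266 × 0.9848 = 8463 m
   = 8.463 km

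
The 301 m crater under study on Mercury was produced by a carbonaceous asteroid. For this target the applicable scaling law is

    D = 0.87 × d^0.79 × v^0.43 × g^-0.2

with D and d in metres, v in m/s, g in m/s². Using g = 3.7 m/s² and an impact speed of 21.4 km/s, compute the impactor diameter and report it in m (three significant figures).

Rearranging for d: d = [D / (0.87 · 21400^0.43 · 3.7^-0.2)]^(1/0.79).
21400^0.43 = 72.79
3.7^-0.2 = 0.7698
Denominator = 0.87 × 72.79 × 0.7698 = 48.75
D / 48.75 = 301 / 48.75 = 6.174
d = 6.174^(1/0.79) = 6.174^1.2658 = 10.02 m

d ≈ 10.0 m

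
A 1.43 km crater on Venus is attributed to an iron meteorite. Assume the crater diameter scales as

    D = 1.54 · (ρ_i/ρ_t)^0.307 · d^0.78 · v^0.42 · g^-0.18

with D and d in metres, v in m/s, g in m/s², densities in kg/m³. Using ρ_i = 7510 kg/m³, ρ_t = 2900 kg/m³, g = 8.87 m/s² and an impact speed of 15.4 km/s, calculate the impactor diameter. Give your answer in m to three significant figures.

d ≈ 40.4 m

Rearranging for d: d = [D / (1.54 · (7510/2900)^0.307 · 15400^0.42 · 8.87^-0.18)]^(1/0.78).
D = 1430 m.
(7510/2900)^0.307 = 1.339
15400^0.42 = 57.38
8.87^-0.18 = 0.6751
Denominator = 1.54 × 1.339 × 57.38 × 0.6751 = 79.88
D / 79.88 = 1430 / 79.88 = 17.90
d = 17.90^(1/0.78) = 17.90^1.2821 = 40.39 m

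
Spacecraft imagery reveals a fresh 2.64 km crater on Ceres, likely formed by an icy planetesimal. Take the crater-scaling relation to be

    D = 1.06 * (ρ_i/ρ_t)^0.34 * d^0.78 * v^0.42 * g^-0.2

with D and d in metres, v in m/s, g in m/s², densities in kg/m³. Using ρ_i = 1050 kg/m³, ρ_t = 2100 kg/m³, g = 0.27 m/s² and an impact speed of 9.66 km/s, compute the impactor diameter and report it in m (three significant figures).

d ≈ 156 m

Rearranging for d: d = [D / (1.06 · (1050/2100)^0.34 · 9660^0.42 · 0.27^-0.2)]^(1/0.78).
D = 2640 m.
(1050/2100)^0.34 = 0.7900
9660^0.42 = 47.17
0.27^-0.2 = 1.299
Denominator = 1.06 × 0.7900 × 47.17 × 1.299 = 51.31
D / 51.31 = 2640 / 51.31 = 51.45
d = 51.45^(1/0.78) = 51.45^1.2821 = 156.4 m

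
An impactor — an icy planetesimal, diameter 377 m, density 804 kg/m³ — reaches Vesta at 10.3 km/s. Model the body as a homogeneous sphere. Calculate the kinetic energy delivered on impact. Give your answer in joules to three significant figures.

v = 10300 m/s.
Mass m = (π/6) ρ d³ = (π/6) × 804 × (377)³ = 2.256 × 10^10 kg
E = ½ m v² = 0.5 × 2.256 × 10^10 × (10300)² = 1.197 × 10^18 J

E ≈ 1.20 × 10^18 J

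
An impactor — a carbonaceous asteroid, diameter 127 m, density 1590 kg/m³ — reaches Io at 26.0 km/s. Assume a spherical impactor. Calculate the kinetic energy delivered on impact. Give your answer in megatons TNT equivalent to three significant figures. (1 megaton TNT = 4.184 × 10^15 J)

E ≈ 138 Mt TNT

v = 26000 m/s.
Mass m = (π/6) ρ d³ = (π/6) × 1590 × (127)³ = 1.705 × 10^9 kg
E = ½ m v² = 0.5 × 1.705 × 10^9 × (26000)² = 5.763 × 10^17 J
   = 5.763 × 10^17 / 4.184×10^15 = 137.7 Mt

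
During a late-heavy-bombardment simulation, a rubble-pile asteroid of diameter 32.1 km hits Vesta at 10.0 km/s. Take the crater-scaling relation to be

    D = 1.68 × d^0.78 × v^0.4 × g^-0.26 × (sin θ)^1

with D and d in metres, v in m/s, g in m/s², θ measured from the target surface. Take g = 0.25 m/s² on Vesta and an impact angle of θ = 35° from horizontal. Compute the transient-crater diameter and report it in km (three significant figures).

In SI units: d = 32100 m, v = 10000 m/s.
d^0.78 = 32100^0.78 = 3274
v^0.4 = 10000^0.4 = 39.81
g^-0.26 = 0.25^-0.26 = 1.434
(sin 35°)^1 = 0.5736^1 = 0.5736
D = 1.68 × 3274 × 39.81 × 1.434 × 0.5736 = 1.801 × 10^5 m
   = 180.1 km

D ≈ 180 km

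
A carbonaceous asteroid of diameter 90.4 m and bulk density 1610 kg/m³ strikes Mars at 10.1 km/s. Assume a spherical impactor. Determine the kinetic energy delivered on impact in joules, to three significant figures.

E ≈ 3.18 × 10^16 J

v = 10100 m/s.
Mass m = (π/6) ρ d³ = (π/6) × 1610 × (90.4)³ = 6.228 × 10^8 kg
E = ½ m v² = 0.5 × 6.228 × 10^8 × (10100)² = 3.177 × 10^16 J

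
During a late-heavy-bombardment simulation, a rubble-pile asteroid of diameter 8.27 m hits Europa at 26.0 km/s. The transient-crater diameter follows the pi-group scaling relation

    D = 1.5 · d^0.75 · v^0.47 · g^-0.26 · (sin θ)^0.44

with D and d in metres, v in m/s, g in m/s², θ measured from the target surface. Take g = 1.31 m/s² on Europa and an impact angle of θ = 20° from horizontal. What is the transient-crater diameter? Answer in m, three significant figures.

In SI units: v = 26000 m/s.
d^0.75 = 8.27^0.75 = 4.877
v^0.47 = 26000^0.47 = 118.9
g^-0.26 = 1.31^-0.26 = 0.9322
(sin 20°)^0.44 = 0.3420^0.44 = 0.6237
D = 1.5 × 4.877 × 118.9 × 0.9322 × 0.6237 = 505.7 m

D ≈ 506 m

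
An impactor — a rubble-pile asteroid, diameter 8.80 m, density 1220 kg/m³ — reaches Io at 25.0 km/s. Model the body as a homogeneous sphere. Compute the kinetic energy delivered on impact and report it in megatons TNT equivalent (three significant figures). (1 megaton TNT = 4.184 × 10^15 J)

E ≈ 0.0325 Mt TNT

v = 25000 m/s.
Mass m = (π/6) ρ d³ = (π/6) × 1220 × (8.8)³ = 4.353 × 10^5 kg
E = ½ m v² = 0.5 × 4.353 × 10^5 × (25000)² = 1.360 × 10^14 J
   = 1.360 × 10^14 / 4.184×10^15 = 0.03250 Mt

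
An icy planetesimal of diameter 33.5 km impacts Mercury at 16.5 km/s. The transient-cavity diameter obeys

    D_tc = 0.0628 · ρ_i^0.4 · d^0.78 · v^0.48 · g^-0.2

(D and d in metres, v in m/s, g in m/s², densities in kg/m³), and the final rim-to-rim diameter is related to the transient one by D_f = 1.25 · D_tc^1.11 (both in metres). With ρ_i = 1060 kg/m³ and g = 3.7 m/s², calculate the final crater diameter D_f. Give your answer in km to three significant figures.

D_f ≈ 1400 km

In SI: d = 33500 m, v = 16500 m/s.
ρ_i^0.4 = 1060^0.4 = 16.22
d^0.78 = 33500^0.78 = 3385
v^0.48 = 16500^0.48 = 105.8
g^-0.2 = 3.7^-0.2 = 0.7698
D_tc = 0.0628 × 16.22 × 3385 × 105.8 × 0.7698 = 2.808 × 10^5 m
D_f = 1.25 × (2.808 × 10^5)^1.11 = 1.395 × 10^6 m
     = 1395 km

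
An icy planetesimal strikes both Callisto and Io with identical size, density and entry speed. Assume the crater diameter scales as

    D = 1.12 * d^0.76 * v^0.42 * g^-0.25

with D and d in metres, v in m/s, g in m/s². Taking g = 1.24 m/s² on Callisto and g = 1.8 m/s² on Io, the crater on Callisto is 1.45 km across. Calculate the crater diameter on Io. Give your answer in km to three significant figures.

D ≈ 1.32 km

All impactor-dependent factors cancel in the ratio, leaving D_Io/D_Callisto = (g_Io/g_Callisto)^-0.25.
(1.8/1.24)^-0.25 = 1.452^-0.25 = 0.9110
D_Io = 0.9110 × 1.45 km = 1.32 km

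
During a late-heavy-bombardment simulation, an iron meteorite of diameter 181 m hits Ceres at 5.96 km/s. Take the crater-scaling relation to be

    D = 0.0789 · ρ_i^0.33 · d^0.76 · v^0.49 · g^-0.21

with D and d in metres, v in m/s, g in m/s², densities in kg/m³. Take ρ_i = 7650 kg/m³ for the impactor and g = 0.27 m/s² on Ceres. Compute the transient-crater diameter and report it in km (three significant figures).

In SI units: v = 5960 m/s.
ρ_i^0.33 = 7650^0.33 = 19.13
d^0.76 = 181^0.76 = 51.98
v^0.49 = 5960^0.49 = 70.77
g^-0.21 = 0.27^-0.21 = 1.316
D = 0.0789 × 19.13 × 51.98 × 70.77 × 1.316 = 7307 m
   = 7.307 km

D ≈ 7.31 km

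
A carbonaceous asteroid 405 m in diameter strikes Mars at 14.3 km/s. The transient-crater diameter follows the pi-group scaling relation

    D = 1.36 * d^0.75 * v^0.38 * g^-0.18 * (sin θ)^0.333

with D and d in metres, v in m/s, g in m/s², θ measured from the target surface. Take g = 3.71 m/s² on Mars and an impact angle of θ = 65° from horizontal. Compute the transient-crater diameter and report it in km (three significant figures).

In SI units: v = 14300 m/s.
d^0.75 = 405^0.75 = 90.28
v^0.38 = 14300^0.38 = 37.93
g^-0.18 = 3.71^-0.18 = 0.7898
(sin 65°)^0.333 = 0.9063^0.333 = 0.9678
D = 1.36 × 90.28 × 37.93 × 0.7898 × 0.9678 = 3560 m
   = 3.560 km

D ≈ 3.56 km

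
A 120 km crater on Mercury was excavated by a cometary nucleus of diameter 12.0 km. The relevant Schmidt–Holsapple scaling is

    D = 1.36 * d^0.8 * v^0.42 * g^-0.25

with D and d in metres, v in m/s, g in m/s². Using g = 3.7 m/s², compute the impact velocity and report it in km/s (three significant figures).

Rearranging for v: v = [D / (1.36 · 12000^0.8 · 3.7^-0.25)]^(1/0.42).
D = 120000 m.
12000^0.8 = 1834
3.7^-0.25 = 0.7210
Denominator = 1.36 × 1834 × 0.7210 = 1798
D / 1798 = 120000 / 1798 = 66.74
v = 66.74^(1/0.42) = 66.74^2.381 = 22073 m/s

v ≈ 22.1 km/s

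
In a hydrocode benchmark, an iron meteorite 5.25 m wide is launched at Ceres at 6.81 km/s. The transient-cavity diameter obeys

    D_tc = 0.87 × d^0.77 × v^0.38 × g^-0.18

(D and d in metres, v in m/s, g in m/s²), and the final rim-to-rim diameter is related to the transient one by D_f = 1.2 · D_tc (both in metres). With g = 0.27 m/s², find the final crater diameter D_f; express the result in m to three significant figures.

v = 6810 m/s.
d^0.77 = 5.25^0.77 = 3.585
v^0.38 = 6810^0.38 = 28.62
g^-0.18 = 0.27^-0.18 = 1.266
D_tc = 0.87 × 3.585 × 28.62 × 1.266 = 113.0 m
D_f = 1.2 × 113.0 = 135.6 m

D_f ≈ 136 m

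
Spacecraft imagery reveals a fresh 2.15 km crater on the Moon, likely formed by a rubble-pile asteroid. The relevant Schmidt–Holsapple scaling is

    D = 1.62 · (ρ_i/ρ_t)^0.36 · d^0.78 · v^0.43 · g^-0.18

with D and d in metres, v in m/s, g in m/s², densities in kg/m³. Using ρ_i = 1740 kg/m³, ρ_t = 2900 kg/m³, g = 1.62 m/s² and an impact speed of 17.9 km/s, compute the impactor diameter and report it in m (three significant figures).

Rearranging for d: d = [D / (1.62 · (1740/2900)^0.36 · 17900^0.43 · 1.62^-0.18)]^(1/0.78).
D = 2150 m.
(1740/2900)^0.36 = 0.8320
17900^0.43 = 67.41
1.62^-0.18 = 0.9168
Denominator = 1.62 × 0.8320 × 67.41 × 0.9168 = 83.30
D / 83.30 = 2150 / 83.30 = 25.81
d = 25.81^(1/0.78) = 25.81^1.2821 = 64.57 m

d ≈ 64.6 m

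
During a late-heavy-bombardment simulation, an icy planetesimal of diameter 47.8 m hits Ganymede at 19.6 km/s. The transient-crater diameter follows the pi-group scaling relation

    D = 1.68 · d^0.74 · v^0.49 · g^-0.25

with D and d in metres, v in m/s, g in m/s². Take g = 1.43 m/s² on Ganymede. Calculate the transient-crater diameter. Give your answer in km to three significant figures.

D ≈ 3.41 km

In SI units: v = 19600 m/s.
d^0.74 = 47.8^0.74 = 17.49
v^0.49 = 19600^0.49 = 126.8
g^-0.25 = 1.43^-0.25 = 0.9145
D = 1.68 × 17.49 × 126.8 × 0.9145 = 3407 m
   = 3.407 km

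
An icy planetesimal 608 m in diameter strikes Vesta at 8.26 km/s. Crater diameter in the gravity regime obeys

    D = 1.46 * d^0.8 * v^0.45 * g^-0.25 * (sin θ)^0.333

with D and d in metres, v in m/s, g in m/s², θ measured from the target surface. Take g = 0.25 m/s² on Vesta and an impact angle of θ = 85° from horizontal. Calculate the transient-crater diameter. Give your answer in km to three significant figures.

In SI units: v = 8260 m/s.
d^0.8 = 608^0.8 = 168.7
v^0.45 = 8260^0.45 = 57.89
g^-0.25 = 0.25^-0.25 = 1.414
(sin 85°)^0.333 = 0.9962^0.333 = 0.9987
D = 1.46 × 168.7 × 57.89 × 1.414 × 0.9987 = 20135 m
   = 20.14 km

D ≈ 20.1 km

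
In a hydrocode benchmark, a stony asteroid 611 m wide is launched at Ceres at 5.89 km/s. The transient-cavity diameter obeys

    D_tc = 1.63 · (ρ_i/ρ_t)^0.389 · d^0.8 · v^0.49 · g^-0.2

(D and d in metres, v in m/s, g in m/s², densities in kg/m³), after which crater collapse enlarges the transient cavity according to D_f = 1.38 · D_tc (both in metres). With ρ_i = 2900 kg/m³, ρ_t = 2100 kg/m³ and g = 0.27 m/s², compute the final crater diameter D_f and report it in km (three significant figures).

v = 5890 m/s.
(ρ_i/ρ_t)^0.389 = (2900/2100)^0.389 = 1.134
d^0.8 = 611^0.8 = 169.4
v^0.49 = 5890^0.49 = 70.36
g^-0.2 = 0.27^-0.2 = 1.299
D_tc = 1.63 × 1.134 × 169.4 × 70.36 × 1.299 = 28620 m
D_f = 1.38 × 28620 = 39496 m
     = 39.50 km

D_f ≈ 39.5 km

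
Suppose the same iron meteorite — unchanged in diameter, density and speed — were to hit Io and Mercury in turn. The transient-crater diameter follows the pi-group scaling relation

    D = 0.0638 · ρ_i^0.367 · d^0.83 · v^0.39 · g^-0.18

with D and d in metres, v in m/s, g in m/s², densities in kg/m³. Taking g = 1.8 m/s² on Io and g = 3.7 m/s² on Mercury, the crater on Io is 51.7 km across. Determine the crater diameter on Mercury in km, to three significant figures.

All impactor-dependent factors cancel in the ratio, leaving D_Mercury/D_Io = (g_Mercury/g_Io)^-0.18.
(3.7/1.8)^-0.18 = 2.056^-0.18 = 0.8783
D_Mercury = 0.8783 × 51.7 km = 45.4 km

D ≈ 45.4 km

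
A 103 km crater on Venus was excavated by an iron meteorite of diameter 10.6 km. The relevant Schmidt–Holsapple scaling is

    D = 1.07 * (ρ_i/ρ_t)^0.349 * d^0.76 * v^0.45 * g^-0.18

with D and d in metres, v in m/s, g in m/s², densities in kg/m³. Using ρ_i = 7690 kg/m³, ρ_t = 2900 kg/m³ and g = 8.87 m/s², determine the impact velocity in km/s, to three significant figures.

v ≈ 21.2 km/s

Rearranging for v: v = [D / (1.07 · (7690/2900)^0.349 · 10600^0.76 · 8.87^-0.18)]^(1/0.45).
D = 103000 m.
(7690/2900)^0.349 = 1.405
10600^0.76 = 1146
8.87^-0.18 = 0.6751
Denominator = 1.07 × 1.405 × 1146 × 0.6751 = 1163
D / 1163 = 103000 / 1163 = 88.56
v = 88.56^(1/0.45) = 88.56^2.2222 = 21240 m/s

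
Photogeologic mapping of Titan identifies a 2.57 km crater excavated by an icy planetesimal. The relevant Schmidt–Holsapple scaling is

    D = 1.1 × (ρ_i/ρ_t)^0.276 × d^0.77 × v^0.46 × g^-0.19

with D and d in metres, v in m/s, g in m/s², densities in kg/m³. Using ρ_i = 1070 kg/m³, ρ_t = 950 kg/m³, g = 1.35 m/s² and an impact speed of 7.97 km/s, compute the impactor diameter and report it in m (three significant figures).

d ≈ 114 m

Rearranging for d: d = [D / (1.1 · (1070/950)^0.276 · 7970^0.46 · 1.35^-0.19)]^(1/0.77).
D = 2570 m.
(1070/950)^0.276 = 1.033
7970^0.46 = 62.33
1.35^-0.19 = 0.9446
Denominator = 1.1 × 1.033 × 62.33 × 0.9446 = 66.90
D / 66.90 = 2570 / 66.90 = 38.42
d = 38.42^(1/0.77) = 38.42^1.2987 = 114.3 m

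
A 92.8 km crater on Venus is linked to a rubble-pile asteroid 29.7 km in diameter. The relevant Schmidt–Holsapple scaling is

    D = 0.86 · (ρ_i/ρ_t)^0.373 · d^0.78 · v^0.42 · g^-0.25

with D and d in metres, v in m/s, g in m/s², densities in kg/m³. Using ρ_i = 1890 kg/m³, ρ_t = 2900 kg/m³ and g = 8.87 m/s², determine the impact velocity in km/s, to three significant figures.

v ≈ 25.5 km/s

Rearranging for v: v = [D / (0.86 · (1890/2900)^0.373 · 29700^0.78 · 8.87^-0.25)]^(1/0.42).
D = 92800 m.
(1890/2900)^0.373 = 0.8524
29700^0.78 = 3081
8.87^-0.25 = 0.5795
Denominator = 0.86 × 0.8524 × 3081 × 0.5795 = 1309
D / 1309 = 92800 / 1309 = 70.89
v = 70.89^(1/0.42) = 70.89^2.381 = 25483 m/s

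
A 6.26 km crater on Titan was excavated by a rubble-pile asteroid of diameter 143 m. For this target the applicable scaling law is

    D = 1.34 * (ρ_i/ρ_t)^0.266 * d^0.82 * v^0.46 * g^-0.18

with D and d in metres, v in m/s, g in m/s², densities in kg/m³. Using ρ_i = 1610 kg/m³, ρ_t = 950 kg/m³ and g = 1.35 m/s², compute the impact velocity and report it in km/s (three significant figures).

v ≈ 11.3 km/s

Rearranging for v: v = [D / (1.34 · (1610/950)^0.266 · 143^0.82 · 1.35^-0.18)]^(1/0.46).
D = 6260 m.
(1610/950)^0.266 = 1.151
143^0.82 = 58.53
1.35^-0.18 = 0.9474
Denominator = 1.34 × 1.151 × 58.53 × 0.9474 = 85.52
D / 85.52 = 6260 / 85.52 = 73.20
v = 73.20^(1/0.46) = 73.20^2.1739 = 11305 m/s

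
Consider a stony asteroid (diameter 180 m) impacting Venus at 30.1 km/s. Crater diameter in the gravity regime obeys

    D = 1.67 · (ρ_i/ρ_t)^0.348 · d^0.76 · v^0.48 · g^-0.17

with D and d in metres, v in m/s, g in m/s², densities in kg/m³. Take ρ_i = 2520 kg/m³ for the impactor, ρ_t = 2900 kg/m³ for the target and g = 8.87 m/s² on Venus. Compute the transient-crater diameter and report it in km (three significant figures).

In SI units: v = 30100 m/s.
(ρ_i/ρ_t)^0.348 = (2520/2900)^0.348 = 0.9523
d^0.76 = 180^0.76 = 51.76
v^0.48 = 30100^0.48 = 141.2
g^-0.17 = 8.87^-0.17 = 0.6900
D = 1.67 × 0.9523 × 51.76 × 141.2 × 0.6900 = 8020 m
   = 8.020 km

D ≈ 8.02 km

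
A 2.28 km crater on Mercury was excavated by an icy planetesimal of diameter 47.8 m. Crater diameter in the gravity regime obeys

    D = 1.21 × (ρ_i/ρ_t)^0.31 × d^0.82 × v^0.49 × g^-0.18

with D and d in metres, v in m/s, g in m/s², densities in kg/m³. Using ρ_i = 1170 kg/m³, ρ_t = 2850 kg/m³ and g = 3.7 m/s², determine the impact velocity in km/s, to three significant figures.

v ≈ 21.2 km/s

Rearranging for v: v = [D / (1.21 · (1170/2850)^0.31 · 47.8^0.82 · 3.7^-0.18)]^(1/0.49).
D = 2280 m.
(1170/2850)^0.31 = 0.7588
47.8^0.82 = 23.83
3.7^-0.18 = 0.7902
Denominator = 1.21 × 0.7588 × 23.83 × 0.7902 = 17.29
D / 17.29 = 2280 / 17.29 = 131.9
v = 131.9^(1/0.49) = 131.9^2.0408 = 21232 m/s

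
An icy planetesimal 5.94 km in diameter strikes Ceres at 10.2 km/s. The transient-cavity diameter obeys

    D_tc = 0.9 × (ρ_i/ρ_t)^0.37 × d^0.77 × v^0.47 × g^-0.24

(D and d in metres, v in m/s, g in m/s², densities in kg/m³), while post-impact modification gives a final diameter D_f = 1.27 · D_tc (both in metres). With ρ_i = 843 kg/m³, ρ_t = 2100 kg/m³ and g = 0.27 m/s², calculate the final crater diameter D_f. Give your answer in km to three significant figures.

D_f ≈ 68.8 km

In SI: d = 5940 m, v = 10200 m/s.
(ρ_i/ρ_t)^0.37 = (843/2100)^0.37 = 0.7134
d^0.77 = 5940^0.77 = 805.0
v^0.47 = 10200^0.47 = 76.57
g^-0.24 = 0.27^-0.24 = 1.369
D_tc = 0.9 × 0.7134 × 805.0 × 76.57 × 1.369 = 54180 m
D_f = 1.27 × 54180 = 68809 m
     = 68.81 km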